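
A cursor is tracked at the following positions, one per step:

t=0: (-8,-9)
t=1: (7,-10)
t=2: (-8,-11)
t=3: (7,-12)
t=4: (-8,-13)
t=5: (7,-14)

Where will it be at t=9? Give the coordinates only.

(7,-18)

First: cycles through -8, 7 every 2 steps. Step 9 lands at position 1 of the cycle → 7.
Second: linear, -1 per step → -18 at step 9.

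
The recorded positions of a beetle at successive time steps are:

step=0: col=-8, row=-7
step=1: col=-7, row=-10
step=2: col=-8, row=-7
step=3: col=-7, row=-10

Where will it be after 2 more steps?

Consecutive displacements (+1, -3), (-1, +3), (+1, -3) scale by a factor of -1 each step.
step 4: col=-7, row=-10 + (-1, +3) → col=-8, row=-7
step 5: col=-8, row=-7 + (+1, -3) → col=-7, row=-10

col=-7, row=-10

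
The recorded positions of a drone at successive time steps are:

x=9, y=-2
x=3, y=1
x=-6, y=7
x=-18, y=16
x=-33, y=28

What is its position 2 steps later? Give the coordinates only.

x=-72, y=61

Successive displacements: (-6,+3), (-9,+6), (-12,+9), (-15,+12) — each changes by (-3,+3).
step 5: x=-33, y=28 + (-18,+15) → x=-51, y=43
step 6: x=-51, y=43 + (-21,+18) → x=-72, y=61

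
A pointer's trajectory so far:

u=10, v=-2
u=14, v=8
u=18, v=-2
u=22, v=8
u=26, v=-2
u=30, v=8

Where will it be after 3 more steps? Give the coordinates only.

u=42, v=-2

U: linear, +4 per step → 42 at step 8.
V: cycles through -2, 8 every 2 steps. Step 8 lands at position 0 of the cycle → -2.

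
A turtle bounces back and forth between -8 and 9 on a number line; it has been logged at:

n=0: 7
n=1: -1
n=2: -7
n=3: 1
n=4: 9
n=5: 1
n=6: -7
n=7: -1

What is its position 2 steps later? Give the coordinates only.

3

The value travels 8 per step and bounces off the walls at -8 and 9.
  step 8: -1 → 7
  step 9: 7 → 3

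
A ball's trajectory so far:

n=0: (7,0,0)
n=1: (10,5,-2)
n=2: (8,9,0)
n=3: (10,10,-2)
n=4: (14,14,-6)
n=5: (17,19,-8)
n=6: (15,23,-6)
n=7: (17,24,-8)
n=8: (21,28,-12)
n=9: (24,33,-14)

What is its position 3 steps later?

Differencing gives (+3,+5,-2), (-2,+4,+2), (+2,+1,-2), (+4,+4,-4), (+3,+5,-2), (-2,+4,+2), (+2,+1,-2), (+4,+4,-4), (+3,+5,-2). This is the pattern (+3,+5,-2), (-2,+4,+2), (+2,+1,-2), (+4,+4,-4) repeated.
step 10: apply (-2,+4,+2) → (22,37,-12)
step 11: apply (+2,+1,-2) → (24,38,-14)
step 12: apply (+4,+4,-4) → (28,42,-18)

(28,42,-18)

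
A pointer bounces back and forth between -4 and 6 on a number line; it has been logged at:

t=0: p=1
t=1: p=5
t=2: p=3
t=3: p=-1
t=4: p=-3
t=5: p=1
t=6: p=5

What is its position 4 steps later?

The value reflects between -4 and 6, moving 4 per step.
  step 7: 5 → 3
  step 8: 3 → -1
  step 9: -1 → -3
  step 10: -3 → 1

p=1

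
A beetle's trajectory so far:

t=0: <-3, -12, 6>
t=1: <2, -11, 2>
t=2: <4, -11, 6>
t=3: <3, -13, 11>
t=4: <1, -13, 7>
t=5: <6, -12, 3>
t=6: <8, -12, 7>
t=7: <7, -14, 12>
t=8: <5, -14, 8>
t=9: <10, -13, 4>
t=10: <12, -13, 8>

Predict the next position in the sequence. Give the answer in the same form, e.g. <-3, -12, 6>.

The moves between consecutive positions are <+5, +1, -4>, <+2, +0, +4>, <-1, -2, +5>, <-2, +0, -4>, <+5, +1, -4>, <+2, +0, +4>, <-1, -2, +5>, <-2, +0, -4>, <+5, +1, -4>, <+2, +0, +4>; they repeat the 4-cycle [<+5, +1, -4>, <+2, +0, +4>, <-1, -2, +5>, <-2, +0, -4>].
step 11: apply <-1, -2, +5> → <11, -15, 13>

<11, -15, 13>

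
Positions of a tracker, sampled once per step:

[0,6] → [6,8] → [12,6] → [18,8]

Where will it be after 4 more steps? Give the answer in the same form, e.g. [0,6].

[42,8]

First: linear, +6 per step → 42 at step 7.
Second: cycles through 6, 8 every 2 steps. Step 7 lands at position 1 of the cycle → 8.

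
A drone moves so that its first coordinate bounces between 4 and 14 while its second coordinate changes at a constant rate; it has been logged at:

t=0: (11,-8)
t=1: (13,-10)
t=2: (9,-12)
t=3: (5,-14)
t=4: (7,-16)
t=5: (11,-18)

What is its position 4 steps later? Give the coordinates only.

The first coordinate travels 4 per step and bounces off the walls at 4 and 14.
  step 6: 11 → 13
  step 7: 13 → 9
  step 8: 9 → 5
  step 9: 5 → 7
The second coordinate changes by -2 each step: at step 9 it is -26.

(7,-26)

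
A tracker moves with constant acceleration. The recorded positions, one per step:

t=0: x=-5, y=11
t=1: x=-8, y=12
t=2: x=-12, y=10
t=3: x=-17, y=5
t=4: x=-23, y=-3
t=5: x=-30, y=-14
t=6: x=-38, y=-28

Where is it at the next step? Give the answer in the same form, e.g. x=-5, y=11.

First differences are (-3, +1), (-4, -2), (-5, -5), (-6, -8), (-7, -11), (-8, -14); their common second difference is (-1, -3) (constant acceleration).
step 7: x=-38, y=-28 + (-9, -17) → x=-47, y=-45

x=-47, y=-45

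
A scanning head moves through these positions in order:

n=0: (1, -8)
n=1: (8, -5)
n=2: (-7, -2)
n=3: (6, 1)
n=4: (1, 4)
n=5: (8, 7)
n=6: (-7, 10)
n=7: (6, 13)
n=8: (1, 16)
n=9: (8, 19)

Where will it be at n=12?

First: cycles through 1, 8, -7, 6 every 4 steps. Step 12 lands at position 0 of the cycle → 1.
Second: linear, +3 per step → 28 at step 12.

(1, 28)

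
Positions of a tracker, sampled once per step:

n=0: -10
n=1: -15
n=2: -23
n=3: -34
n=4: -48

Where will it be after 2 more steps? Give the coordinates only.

-85

Taking differences between consecutive positions: -5, -8, -11, -14. These grow by -3 each step.
step 5: -48 − 17 → -65
step 6: -65 − 20 → -85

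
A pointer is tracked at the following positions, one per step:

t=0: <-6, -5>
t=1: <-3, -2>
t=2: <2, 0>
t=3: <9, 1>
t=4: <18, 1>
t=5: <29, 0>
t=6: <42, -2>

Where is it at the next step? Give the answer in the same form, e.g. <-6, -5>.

<57, -5>

Taking differences between consecutive positions: <+3, +3>, <+5, +2>, <+7, +1>, <+9, +0>, <+11, -1>, <+13, -2>. These grow by <+2, -1> each step.
step 7: <42, -2> + <+15, -3> → <57, -5>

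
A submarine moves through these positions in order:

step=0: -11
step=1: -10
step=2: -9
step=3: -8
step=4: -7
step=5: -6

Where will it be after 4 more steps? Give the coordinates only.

-2

Each step adds +1 to the position.
step 6: -6 + 1 → -5
step 7: -5 + 1 → -4
step 8: -4 + 1 → -3
step 9: -3 + 1 → -2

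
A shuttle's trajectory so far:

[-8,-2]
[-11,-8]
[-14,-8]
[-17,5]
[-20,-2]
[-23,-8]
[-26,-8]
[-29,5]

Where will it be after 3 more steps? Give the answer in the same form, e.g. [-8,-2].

[-38,-8]

First: linear, -3 per step → -38 at step 10.
Second: cycles through -2, -8, -8, 5 every 4 steps. Step 10 lands at position 2 of the cycle → -8.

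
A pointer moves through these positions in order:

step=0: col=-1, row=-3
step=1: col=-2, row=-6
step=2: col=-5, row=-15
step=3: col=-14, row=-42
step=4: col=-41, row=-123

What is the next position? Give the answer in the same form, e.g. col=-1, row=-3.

Step-to-step displacements: (-1, -3), (-3, -9), (-9, -27), (-27, -81); each is 3× the previous.
step 5: col=-41, row=-123 + (-81, -243) → col=-122, row=-366

col=-122, row=-366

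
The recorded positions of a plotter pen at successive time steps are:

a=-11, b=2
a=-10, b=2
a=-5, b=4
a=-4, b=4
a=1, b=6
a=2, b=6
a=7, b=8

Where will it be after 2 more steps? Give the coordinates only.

a=13, b=10

Step-to-step displacements: (+1, +0), (+5, +2), (+1, +0), (+5, +2), (+1, +0), (+5, +2) — a repeating cycle of length 2.
step 7: apply (+1, +0) → a=8, b=8
step 8: apply (+5, +2) → a=13, b=10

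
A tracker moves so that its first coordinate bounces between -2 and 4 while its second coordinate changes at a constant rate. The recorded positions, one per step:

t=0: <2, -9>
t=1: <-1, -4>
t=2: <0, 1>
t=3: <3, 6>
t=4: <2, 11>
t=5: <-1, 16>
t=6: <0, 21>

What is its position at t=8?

<2, 31>

The first coordinate travels 3 per step and bounces off the walls at -2 and 4.
  step 7: 0 → 3
  step 8: 3 → 2
The second coordinate changes by +5 each step: at step 8 it is 31.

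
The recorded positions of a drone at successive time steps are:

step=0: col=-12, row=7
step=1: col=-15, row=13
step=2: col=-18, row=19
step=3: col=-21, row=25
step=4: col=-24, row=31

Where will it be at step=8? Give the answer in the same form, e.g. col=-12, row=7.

col=-36, row=55

Each step adds (-3,+6) to the position.
step 5: col=-24, row=31 + (-3,+6) → col=-27, row=37
step 6: col=-27, row=37 + (-3,+6) → col=-30, row=43
step 7: col=-30, row=43 + (-3,+6) → col=-33, row=49
step 8: col=-33, row=49 + (-3,+6) → col=-36, row=55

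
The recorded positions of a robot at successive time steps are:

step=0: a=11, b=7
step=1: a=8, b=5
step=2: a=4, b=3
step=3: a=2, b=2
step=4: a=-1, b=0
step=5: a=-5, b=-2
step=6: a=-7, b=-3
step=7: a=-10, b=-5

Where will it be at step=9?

a=-16, b=-8

Differencing gives (-3, -2), (-4, -2), (-2, -1), (-3, -2), (-4, -2), (-2, -1), (-3, -2). This is the pattern (-3, -2), (-4, -2), (-2, -1) repeated.
step 8: apply (-4, -2) → a=-14, b=-7
step 9: apply (-2, -1) → a=-16, b=-8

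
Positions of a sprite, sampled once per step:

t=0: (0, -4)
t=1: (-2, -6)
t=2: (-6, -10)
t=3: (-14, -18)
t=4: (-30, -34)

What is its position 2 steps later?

Step-to-step displacements: (-2, -2), (-4, -4), (-8, -8), (-16, -16); each is 2× the previous.
step 5: (-30, -34) + (-32, -32) → (-62, -66)
step 6: (-62, -66) + (-64, -64) → (-126, -130)

(-126, -130)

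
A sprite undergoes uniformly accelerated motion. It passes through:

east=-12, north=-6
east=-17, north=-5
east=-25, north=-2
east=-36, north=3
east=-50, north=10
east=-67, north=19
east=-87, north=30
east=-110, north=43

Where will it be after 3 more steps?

First differences are (-5,+1), (-8,+3), (-11,+5), (-14,+7), (-17,+9), (-20,+11), (-23,+13); their common second difference is (-3,+2) (constant acceleration).
step 8: east=-110, north=43 + (-26,+15) → east=-136, north=58
step 9: east=-136, north=58 + (-29,+17) → east=-165, north=75
step 10: east=-165, north=75 + (-32,+19) → east=-197, north=94

east=-197, north=94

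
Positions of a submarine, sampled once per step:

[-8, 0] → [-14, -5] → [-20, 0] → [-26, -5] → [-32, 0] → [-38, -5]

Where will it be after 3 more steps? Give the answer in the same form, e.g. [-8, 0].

First: linear, -6 per step → -56 at step 8.
Second: cycles through 0, -5 every 2 steps. Step 8 lands at position 0 of the cycle → 0.

[-56, 0]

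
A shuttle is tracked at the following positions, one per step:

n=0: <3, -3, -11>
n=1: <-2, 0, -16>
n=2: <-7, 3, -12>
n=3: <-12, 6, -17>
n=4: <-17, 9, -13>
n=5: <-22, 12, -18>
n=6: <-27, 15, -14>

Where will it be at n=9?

<-42, 24, -20>

The moves between consecutive positions are <-5, +3, -5>, <-5, +3, +4>, <-5, +3, -5>, <-5, +3, +4>, <-5, +3, -5>, <-5, +3, +4>; they repeat the 2-cycle [<-5, +3, -5>, <-5, +3, +4>].
step 7: apply <-5, +3, -5> → <-32, 18, -19>
step 8: apply <-5, +3, +4> → <-37, 21, -15>
step 9: apply <-5, +3, -5> → <-42, 24, -20>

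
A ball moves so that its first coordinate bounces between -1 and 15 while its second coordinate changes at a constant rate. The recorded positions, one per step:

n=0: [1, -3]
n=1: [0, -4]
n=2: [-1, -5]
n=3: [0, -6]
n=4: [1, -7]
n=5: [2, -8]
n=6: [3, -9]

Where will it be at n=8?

The first coordinate travels 1 per step and bounces off the walls at -1 and 15.
  step 7: 3 → 4
  step 8: 4 → 5
The second coordinate changes by -1 each step: at step 8 it is -11.

[5, -11]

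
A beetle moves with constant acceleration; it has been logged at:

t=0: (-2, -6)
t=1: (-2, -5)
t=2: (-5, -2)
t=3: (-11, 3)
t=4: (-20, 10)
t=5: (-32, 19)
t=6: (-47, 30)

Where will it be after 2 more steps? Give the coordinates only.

(-86, 58)

First differences are (+0, +1), (-3, +3), (-6, +5), (-9, +7), (-12, +9), (-15, +11); their common second difference is (-3, +2) (constant acceleration).
step 7: (-47, 30) + (-18, +13) → (-65, 43)
step 8: (-65, 43) + (-21, +15) → (-86, 58)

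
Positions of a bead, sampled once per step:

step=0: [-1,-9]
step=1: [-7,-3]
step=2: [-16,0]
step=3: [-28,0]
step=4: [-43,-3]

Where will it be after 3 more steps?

Successive displacements: [-6,+6], [-9,+3], [-12,+0], [-15,-3] — each changes by [-3,-3].
step 5: [-43,-3] + [-18,-6] → [-61,-9]
step 6: [-61,-9] + [-21,-9] → [-82,-18]
step 7: [-82,-18] + [-24,-12] → [-106,-30]

[-106,-30]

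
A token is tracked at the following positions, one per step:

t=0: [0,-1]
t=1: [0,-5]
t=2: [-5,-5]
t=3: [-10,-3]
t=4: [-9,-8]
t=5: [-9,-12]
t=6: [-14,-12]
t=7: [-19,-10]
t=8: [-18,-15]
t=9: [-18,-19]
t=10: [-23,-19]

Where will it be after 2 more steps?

The moves between consecutive positions are [+0,-4], [-5,+0], [-5,+2], [+1,-5], [+0,-4], [-5,+0], [-5,+2], [+1,-5], [+0,-4], [-5,+0]; they repeat the 4-cycle [[+0,-4], [-5,+0], [-5,+2], [+1,-5]].
step 11: apply [-5,+2] → [-28,-17]
step 12: apply [+1,-5] → [-27,-22]

[-27,-22]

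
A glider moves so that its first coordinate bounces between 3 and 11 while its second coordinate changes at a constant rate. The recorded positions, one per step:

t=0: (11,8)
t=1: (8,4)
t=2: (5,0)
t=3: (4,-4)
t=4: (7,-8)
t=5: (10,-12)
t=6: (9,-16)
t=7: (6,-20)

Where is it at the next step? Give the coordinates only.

(3,-24)

The first coordinate reflects between 3 and 11, moving 3 per step.
  step 8: 6 → 3
The second coordinate changes by -4 each step: at step 8 it is -24.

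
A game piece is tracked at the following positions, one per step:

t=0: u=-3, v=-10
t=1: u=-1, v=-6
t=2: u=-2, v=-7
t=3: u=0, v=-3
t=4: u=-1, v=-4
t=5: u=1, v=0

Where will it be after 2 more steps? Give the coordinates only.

u=2, v=3

Step-to-step displacements: (+2, +4), (-1, -1), (+2, +4), (-1, -1), (+2, +4) — a repeating cycle of length 2.
step 6: apply (-1, -1) → u=0, v=-1
step 7: apply (+2, +4) → u=2, v=3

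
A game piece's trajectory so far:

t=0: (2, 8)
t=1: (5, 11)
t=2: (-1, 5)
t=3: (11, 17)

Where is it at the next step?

The jumps are (+3, +3), (-6, -6), (+12, +12) — a geometric progression with ratio -2.
step 4: (11, 17) + (-24, -24) → (-13, -7)

(-13, -7)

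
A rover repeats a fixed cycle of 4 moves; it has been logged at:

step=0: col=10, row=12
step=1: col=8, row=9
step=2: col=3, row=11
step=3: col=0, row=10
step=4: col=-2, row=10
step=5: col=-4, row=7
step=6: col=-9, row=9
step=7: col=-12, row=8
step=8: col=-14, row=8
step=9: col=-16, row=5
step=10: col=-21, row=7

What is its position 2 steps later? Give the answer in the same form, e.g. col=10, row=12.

col=-26, row=6

Differencing gives (-2,-3), (-5,+2), (-3,-1), (-2,+0), (-2,-3), (-5,+2), (-3,-1), (-2,+0), (-2,-3), (-5,+2). This is the pattern (-2,-3), (-5,+2), (-3,-1), (-2,+0) repeated.
step 11: apply (-3,-1) → col=-24, row=6
step 12: apply (-2,+0) → col=-26, row=6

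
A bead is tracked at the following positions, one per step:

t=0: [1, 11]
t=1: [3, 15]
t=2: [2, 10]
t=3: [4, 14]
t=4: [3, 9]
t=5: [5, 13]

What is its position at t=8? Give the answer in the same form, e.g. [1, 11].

[5, 7]

Differencing gives [+2, +4], [-1, -5], [+2, +4], [-1, -5], [+2, +4]. This is the pattern [+2, +4], [-1, -5] repeated.
step 6: apply [-1, -5] → [4, 8]
step 7: apply [+2, +4] → [6, 12]
step 8: apply [-1, -5] → [5, 7]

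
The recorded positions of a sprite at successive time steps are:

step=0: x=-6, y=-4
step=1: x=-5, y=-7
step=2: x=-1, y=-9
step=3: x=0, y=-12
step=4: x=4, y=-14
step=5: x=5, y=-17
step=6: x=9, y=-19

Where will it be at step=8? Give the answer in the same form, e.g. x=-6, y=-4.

x=14, y=-24

Differencing gives (+1, -3), (+4, -2), (+1, -3), (+4, -2), (+1, -3), (+4, -2). This is the pattern (+1, -3), (+4, -2) repeated.
step 7: apply (+1, -3) → x=10, y=-22
step 8: apply (+4, -2) → x=14, y=-24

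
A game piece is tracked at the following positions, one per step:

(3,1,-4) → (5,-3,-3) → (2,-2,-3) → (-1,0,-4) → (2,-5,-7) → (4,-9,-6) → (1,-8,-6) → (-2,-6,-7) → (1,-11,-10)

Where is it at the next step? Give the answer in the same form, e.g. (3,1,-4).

Differencing gives (+2,-4,+1), (-3,+1,+0), (-3,+2,-1), (+3,-5,-3), (+2,-4,+1), (-3,+1,+0), (-3,+2,-1), (+3,-5,-3). This is the pattern (+2,-4,+1), (-3,+1,+0), (-3,+2,-1), (+3,-5,-3) repeated.
step 9: apply (+2,-4,+1) → (3,-15,-9)

(3,-15,-9)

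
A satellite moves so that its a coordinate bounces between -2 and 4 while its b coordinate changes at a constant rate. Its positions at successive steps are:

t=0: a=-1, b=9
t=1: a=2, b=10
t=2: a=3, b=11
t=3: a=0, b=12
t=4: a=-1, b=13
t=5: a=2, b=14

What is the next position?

a=3, b=15

The a coordinate reflects between -2 and 4, moving 3 per step.
  step 6: 2 → 3
The b coordinate changes by +1 each step: at step 6 it is 15.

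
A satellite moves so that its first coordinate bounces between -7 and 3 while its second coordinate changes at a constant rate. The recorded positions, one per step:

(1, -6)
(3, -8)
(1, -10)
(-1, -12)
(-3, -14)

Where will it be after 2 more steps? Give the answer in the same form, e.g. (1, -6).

(-7, -18)

The first coordinate reflects between -7 and 3, moving 2 per step.
  step 5: -3 → -5
  step 6: -5 → -7
The second coordinate changes by -2 each step: at step 6 it is -18.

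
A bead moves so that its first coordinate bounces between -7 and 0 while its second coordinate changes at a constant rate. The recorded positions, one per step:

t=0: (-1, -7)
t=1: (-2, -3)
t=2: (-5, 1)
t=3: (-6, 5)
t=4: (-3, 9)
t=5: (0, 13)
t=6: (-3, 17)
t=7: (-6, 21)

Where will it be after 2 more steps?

The first coordinate travels 3 per step and bounces off the walls at -7 and 0.
  step 8: -6 → -5
  step 9: -5 → -2
The second coordinate changes by +4 each step: at step 9 it is 29.

(-2, 29)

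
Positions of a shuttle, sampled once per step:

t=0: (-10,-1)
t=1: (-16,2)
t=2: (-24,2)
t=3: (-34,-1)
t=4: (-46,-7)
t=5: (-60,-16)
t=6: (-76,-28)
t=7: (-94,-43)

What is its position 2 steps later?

(-136,-82)

Successive displacements: (-6,+3), (-8,+0), (-10,-3), (-12,-6), (-14,-9), (-16,-12), (-18,-15) — each changes by (-2,-3).
step 8: (-94,-43) + (-20,-18) → (-114,-61)
step 9: (-114,-61) + (-22,-21) → (-136,-82)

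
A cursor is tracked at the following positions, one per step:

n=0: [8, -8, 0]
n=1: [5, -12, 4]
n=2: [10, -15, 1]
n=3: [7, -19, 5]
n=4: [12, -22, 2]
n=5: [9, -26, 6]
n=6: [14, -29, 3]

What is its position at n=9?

Step-to-step displacements: [-3, -4, +4], [+5, -3, -3], [-3, -4, +4], [+5, -3, -3], [-3, -4, +4], [+5, -3, -3] — a repeating cycle of length 2.
step 7: apply [-3, -4, +4] → [11, -33, 7]
step 8: apply [+5, -3, -3] → [16, -36, 4]
step 9: apply [-3, -4, +4] → [13, -40, 8]

[13, -40, 8]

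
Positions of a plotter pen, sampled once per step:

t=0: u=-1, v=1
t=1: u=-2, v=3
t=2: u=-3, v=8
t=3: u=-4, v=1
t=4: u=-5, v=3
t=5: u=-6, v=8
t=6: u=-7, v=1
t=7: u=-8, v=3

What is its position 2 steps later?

U: linear, -1 per step → -10 at step 9.
V: cycles through 1, 3, 8 every 3 steps. Step 9 lands at position 0 of the cycle → 1.

u=-10, v=1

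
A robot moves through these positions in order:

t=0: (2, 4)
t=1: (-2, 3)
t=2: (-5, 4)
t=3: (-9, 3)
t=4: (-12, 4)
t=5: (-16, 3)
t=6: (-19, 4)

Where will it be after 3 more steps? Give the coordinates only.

(-30, 3)

Differencing gives (-4, -1), (-3, +1), (-4, -1), (-3, +1), (-4, -1), (-3, +1). This is the pattern (-4, -1), (-3, +1) repeated.
step 7: apply (-4, -1) → (-23, 3)
step 8: apply (-3, +1) → (-26, 4)
step 9: apply (-4, -1) → (-30, 3)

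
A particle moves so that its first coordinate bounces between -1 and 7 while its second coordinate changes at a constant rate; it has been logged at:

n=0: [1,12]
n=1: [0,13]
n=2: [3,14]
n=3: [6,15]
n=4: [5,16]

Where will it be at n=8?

[5,20]

The first coordinate reflects between -1 and 7, moving 3 per step.
  step 5: 5 → 2
  step 6: 2 → -1
  step 7: -1 → 2
  step 8: 2 → 5
The second coordinate changes by +1 each step: at step 8 it is 20.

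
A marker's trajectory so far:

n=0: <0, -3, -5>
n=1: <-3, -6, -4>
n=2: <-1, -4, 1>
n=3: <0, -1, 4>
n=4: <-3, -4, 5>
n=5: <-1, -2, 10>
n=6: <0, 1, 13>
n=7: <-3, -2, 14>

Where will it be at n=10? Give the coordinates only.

Differencing gives <-3, -3, +1>, <+2, +2, +5>, <+1, +3, +3>, <-3, -3, +1>, <+2, +2, +5>, <+1, +3, +3>, <-3, -3, +1>. This is the pattern <-3, -3, +1>, <+2, +2, +5>, <+1, +3, +3> repeated.
step 8: apply <+2, +2, +5> → <-1, 0, 19>
step 9: apply <+1, +3, +3> → <0, 3, 22>
step 10: apply <-3, -3, +1> → <-3, 0, 23>

<-3, 0, 23>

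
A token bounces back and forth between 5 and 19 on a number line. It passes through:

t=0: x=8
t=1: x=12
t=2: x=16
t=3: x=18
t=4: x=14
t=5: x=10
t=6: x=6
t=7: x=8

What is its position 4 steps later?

x=14

The value reflects between 5 and 19, moving 4 per step.
  step 8: 8 → 12
  step 9: 12 → 16
  step 10: 16 → 18
  step 11: 18 → 14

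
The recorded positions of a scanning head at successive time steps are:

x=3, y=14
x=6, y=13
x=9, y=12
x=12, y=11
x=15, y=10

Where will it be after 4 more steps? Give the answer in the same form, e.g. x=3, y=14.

The position changes by (+3,-1) every step.
step 5: x=15, y=10 + (+3,-1) → x=18, y=9
step 6: x=18, y=9 + (+3,-1) → x=21, y=8
step 7: x=21, y=8 + (+3,-1) → x=24, y=7
step 8: x=24, y=7 + (+3,-1) → x=27, y=6

x=27, y=6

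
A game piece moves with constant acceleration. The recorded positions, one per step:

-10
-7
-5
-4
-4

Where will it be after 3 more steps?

Successive displacements: +3, +2, +1, +0 — each changes by -1.
step 5: -4 − 1 → -5
step 6: -5 − 2 → -7
step 7: -7 − 3 → -10

-10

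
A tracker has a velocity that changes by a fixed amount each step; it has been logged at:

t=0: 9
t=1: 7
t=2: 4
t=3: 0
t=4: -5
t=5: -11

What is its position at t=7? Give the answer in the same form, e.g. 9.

Successive displacements: -2, -3, -4, -5, -6 — each changes by -1.
step 6: -11 − 7 → -18
step 7: -18 − 8 → -26

-26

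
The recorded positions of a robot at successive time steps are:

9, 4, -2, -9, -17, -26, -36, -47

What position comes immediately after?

-59

Successive displacements: -5, -6, -7, -8, -9, -10, -11 — each changes by -1.
step 8: -47 − 12 → -59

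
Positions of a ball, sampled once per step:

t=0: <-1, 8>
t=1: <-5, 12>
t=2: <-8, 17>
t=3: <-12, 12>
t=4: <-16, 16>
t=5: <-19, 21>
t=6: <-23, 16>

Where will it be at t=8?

<-30, 25>

Step-to-step displacements: <-4, +4>, <-3, +5>, <-4, -5>, <-4, +4>, <-3, +5>, <-4, -5> — a repeating cycle of length 3.
step 7: apply <-4, +4> → <-27, 20>
step 8: apply <-3, +5> → <-30, 25>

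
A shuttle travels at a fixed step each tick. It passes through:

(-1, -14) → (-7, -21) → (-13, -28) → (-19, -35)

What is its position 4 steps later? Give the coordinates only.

Constant displacement of (-6, -7) per step.
step 4: (-19, -35) + (-6, -7) → (-25, -42)
step 5: (-25, -42) + (-6, -7) → (-31, -49)
step 6: (-31, -49) + (-6, -7) → (-37, -56)
step 7: (-37, -56) + (-6, -7) → (-43, -63)

(-43, -63)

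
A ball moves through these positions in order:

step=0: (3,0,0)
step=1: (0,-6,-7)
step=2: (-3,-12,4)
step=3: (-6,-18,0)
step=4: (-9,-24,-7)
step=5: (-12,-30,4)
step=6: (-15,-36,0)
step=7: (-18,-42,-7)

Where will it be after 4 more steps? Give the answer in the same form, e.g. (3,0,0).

(-30,-66,4)

First: linear, -3 per step → -30 at step 11.
Second: linear, -6 per step → -66 at step 11.
Third: cycles through 0, -7, 4 every 3 steps. Step 11 lands at position 2 of the cycle → 4.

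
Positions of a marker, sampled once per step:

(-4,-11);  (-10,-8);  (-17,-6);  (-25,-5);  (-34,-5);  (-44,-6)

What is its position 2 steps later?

Taking differences between consecutive positions: (-6,+3), (-7,+2), (-8,+1), (-9,+0), (-10,-1). These grow by (-1,-1) each step.
step 6: (-44,-6) + (-11,-2) → (-55,-8)
step 7: (-55,-8) + (-12,-3) → (-67,-11)

(-67,-11)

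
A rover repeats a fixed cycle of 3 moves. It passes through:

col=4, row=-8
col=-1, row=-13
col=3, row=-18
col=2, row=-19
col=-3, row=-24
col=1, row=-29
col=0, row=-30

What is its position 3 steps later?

col=-2, row=-41

Differencing gives (-5, -5), (+4, -5), (-1, -1), (-5, -5), (+4, -5), (-1, -1). This is the pattern (-5, -5), (+4, -5), (-1, -1) repeated.
step 7: apply (-5, -5) → col=-5, row=-35
step 8: apply (+4, -5) → col=-1, row=-40
step 9: apply (-1, -1) → col=-2, row=-41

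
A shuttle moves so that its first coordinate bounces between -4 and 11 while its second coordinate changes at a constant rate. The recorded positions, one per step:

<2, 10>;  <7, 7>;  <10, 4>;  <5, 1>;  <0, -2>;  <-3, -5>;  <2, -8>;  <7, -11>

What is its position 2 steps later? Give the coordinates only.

The first coordinate travels 5 per step and bounces off the walls at -4 and 11.
  step 8: 7 → 10
  step 9: 10 → 5
The second coordinate changes by -3 each step: at step 9 it is -17.

<5, -17>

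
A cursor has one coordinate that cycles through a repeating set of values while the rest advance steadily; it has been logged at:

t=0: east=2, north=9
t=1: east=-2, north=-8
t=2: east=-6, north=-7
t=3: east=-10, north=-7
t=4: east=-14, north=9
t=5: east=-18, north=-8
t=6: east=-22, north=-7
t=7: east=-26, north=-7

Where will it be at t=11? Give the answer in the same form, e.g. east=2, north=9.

East: linear, -4 per step → -42 at step 11.
North: cycles through 9, -8, -7, -7 every 4 steps. Step 11 lands at position 3 of the cycle → -7.

east=-42, north=-7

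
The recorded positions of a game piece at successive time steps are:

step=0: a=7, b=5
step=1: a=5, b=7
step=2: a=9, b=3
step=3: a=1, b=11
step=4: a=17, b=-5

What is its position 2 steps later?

Consecutive displacements (-2, +2), (+4, -4), (-8, +8), (+16, -16) scale by a factor of -2 each step.
step 5: a=17, b=-5 + (-32, +32) → a=-15, b=27
step 6: a=-15, b=27 + (+64, -64) → a=49, b=-37

a=49, b=-37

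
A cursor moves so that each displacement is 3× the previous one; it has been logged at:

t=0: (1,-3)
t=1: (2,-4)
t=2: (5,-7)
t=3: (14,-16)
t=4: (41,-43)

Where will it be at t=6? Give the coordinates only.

(365,-367)

Consecutive displacements (+1,-1), (+3,-3), (+9,-9), (+27,-27) scale by a factor of 3 each step.
step 5: (41,-43) + (+81,-81) → (122,-124)
step 6: (122,-124) + (+243,-243) → (365,-367)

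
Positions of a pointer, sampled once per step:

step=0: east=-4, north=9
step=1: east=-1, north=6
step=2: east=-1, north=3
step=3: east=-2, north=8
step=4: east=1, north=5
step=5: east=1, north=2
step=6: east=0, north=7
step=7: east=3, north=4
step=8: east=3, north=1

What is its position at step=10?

east=5, north=3

Step-to-step displacements: (+3, -3), (+0, -3), (-1, +5), (+3, -3), (+0, -3), (-1, +5), (+3, -3), (+0, -3) — a repeating cycle of length 3.
step 9: apply (-1, +5) → east=2, north=6
step 10: apply (+3, -3) → east=5, north=3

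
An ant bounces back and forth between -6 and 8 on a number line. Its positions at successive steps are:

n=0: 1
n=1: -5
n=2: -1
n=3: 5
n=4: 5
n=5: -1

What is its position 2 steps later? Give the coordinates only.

The value reflects between -6 and 8, moving 6 per step.
  step 6: -1 → -5
  step 7: -5 → 1

1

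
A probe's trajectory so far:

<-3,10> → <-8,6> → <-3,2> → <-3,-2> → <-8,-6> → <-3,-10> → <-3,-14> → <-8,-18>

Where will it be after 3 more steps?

<-8,-30>

The first coordinate repeats the cycle [-3, -8, -3] with period 3; step 10 mod 3 = 1, giving -8.
The second coordinate changes by -4 each step, so at step 10 it is 10 + 10·(-4) = -30.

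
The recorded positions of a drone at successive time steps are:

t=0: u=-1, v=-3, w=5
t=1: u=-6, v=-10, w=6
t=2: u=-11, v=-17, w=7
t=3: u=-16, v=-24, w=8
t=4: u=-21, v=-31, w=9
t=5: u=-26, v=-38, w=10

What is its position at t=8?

The position changes by (-5,-7,+1) every step.
step 6: u=-26, v=-38, w=10 + (-5,-7,+1) → u=-31, v=-45, w=11
step 7: u=-31, v=-45, w=11 + (-5,-7,+1) → u=-36, v=-52, w=12
step 8: u=-36, v=-52, w=12 + (-5,-7,+1) → u=-41, v=-59, w=13

u=-41, v=-59, w=13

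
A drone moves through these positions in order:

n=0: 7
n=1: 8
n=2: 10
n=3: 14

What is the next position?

The jumps are +1, +2, +4 — a geometric progression with ratio 2.
step 4: 14 + 8 → 22

22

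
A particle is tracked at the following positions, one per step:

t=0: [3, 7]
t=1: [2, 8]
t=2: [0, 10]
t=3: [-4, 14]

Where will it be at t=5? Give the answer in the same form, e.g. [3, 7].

[-28, 38]

Consecutive displacements [-1, +1], [-2, +2], [-4, +4] scale by a factor of 2 each step.
step 4: [-4, 14] + [-8, +8] → [-12, 22]
step 5: [-12, 22] + [-16, +16] → [-28, 38]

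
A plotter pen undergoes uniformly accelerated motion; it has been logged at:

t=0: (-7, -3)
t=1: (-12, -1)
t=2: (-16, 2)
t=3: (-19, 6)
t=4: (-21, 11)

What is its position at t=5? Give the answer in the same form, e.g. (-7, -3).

First differences are (-5, +2), (-4, +3), (-3, +4), (-2, +5); their common second difference is (+1, +1) (constant acceleration).
step 5: (-21, 11) + (-1, +6) → (-22, 17)

(-22, 17)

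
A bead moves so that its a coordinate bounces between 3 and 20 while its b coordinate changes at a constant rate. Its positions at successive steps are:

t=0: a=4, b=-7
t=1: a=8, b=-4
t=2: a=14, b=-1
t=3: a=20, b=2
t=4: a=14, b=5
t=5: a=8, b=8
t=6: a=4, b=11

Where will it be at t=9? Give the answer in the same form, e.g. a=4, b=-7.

The a coordinate reflects between 3 and 20, moving 6 per step.
  step 7: 4 → 10
  step 8: 10 → 16
  step 9: 16 → 18
The b coordinate changes by +3 each step: at step 9 it is 20.

a=18, b=20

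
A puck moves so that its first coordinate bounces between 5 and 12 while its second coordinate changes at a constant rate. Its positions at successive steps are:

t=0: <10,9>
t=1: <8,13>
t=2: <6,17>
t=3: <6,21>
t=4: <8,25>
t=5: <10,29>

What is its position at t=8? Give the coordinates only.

<8,41>

The first coordinate travels 2 per step and bounces off the walls at 5 and 12.
  step 6: 10 → 12
  step 7: 12 → 10
  step 8: 10 → 8
The second coordinate changes by +4 each step: at step 8 it is 41.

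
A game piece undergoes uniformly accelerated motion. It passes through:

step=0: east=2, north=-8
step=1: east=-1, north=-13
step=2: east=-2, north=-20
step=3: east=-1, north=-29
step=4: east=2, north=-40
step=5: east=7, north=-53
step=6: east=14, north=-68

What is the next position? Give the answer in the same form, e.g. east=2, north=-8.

east=23, north=-85

First differences are (-3,-5), (-1,-7), (+1,-9), (+3,-11), (+5,-13), (+7,-15); their common second difference is (+2,-2) (constant acceleration).
step 7: east=14, north=-68 + (+9,-17) → east=23, north=-85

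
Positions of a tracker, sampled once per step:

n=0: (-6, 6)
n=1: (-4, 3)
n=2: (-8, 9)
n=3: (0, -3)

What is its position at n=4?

Consecutive displacements (+2, -3), (-4, +6), (+8, -12) scale by a factor of -2 each step.
step 4: (0, -3) + (-16, +24) → (-16, 21)

(-16, 21)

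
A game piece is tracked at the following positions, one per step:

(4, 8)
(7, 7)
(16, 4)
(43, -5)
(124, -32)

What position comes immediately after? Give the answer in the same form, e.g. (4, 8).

(367, -113)

The jumps are (+3, -1), (+9, -3), (+27, -9), (+81, -27) — a geometric progression with ratio 3.
step 5: (124, -32) + (+243, -81) → (367, -113)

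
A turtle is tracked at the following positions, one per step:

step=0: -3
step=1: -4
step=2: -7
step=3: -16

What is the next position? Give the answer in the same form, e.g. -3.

-43

Step-to-step displacements: -1, -3, -9; each is 3× the previous.
step 4: -16 − 27 → -43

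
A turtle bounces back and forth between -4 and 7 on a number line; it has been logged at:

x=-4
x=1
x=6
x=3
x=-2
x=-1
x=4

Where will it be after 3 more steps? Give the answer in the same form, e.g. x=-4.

The value reflects between -4 and 7, moving 5 per step.
  step 7: 4 → 5
  step 8: 5 → 0
  step 9: 0 → -3

x=-3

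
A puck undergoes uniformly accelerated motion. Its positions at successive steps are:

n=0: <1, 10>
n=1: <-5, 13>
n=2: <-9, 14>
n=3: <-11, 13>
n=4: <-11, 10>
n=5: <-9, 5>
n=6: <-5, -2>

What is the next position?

<1, -11>

Taking differences between consecutive positions: <-6, +3>, <-4, +1>, <-2, -1>, <+0, -3>, <+2, -5>, <+4, -7>. These grow by <+2, -2> each step.
step 7: <-5, -2> + <+6, -9> → <1, -11>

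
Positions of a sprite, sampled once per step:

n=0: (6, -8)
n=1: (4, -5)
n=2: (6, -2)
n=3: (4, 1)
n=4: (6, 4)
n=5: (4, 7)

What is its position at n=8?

The first coordinate repeats the cycle [6, 4] with period 2; step 8 mod 2 = 0, giving 6.
The second coordinate changes by +3 each step, so at step 8 it is -8 + 8·(3) = 16.

(6, 16)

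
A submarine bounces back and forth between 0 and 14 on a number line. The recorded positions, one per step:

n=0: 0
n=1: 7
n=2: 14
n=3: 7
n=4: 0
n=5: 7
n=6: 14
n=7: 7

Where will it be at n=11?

7

The value reflects between 0 and 14, moving 7 per step.
  step 8: 7 → 0
  step 9: 0 → 7
  step 10: 7 → 14
  step 11: 14 → 7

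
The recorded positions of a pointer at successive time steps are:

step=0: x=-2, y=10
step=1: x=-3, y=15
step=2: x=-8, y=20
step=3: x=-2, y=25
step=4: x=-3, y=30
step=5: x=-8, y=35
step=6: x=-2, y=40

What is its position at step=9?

x=-2, y=55

X: cycles through -2, -3, -8 every 3 steps. Step 9 lands at position 0 of the cycle → -2.
Y: linear, +5 per step → 55 at step 9.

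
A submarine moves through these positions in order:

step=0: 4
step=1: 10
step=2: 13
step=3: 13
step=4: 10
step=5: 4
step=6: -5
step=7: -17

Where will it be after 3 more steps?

-71

First differences are +6, +3, +0, -3, -6, -9, -12; their common second difference is -3 (constant acceleration).
step 8: -17 − 15 → -32
step 9: -32 − 18 → -50
step 10: -50 − 21 → -71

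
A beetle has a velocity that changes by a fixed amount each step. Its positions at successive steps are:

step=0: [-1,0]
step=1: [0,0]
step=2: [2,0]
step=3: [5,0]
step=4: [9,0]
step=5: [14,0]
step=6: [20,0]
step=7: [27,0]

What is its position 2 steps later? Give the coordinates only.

Successive displacements: [+1,+0], [+2,+0], [+3,+0], [+4,+0], [+5,+0], [+6,+0], [+7,+0] — each changes by [+1,+0].
step 8: [27,0] + [+8,+0] → [35,0]
step 9: [35,0] + [+9,+0] → [44,0]

[44,0]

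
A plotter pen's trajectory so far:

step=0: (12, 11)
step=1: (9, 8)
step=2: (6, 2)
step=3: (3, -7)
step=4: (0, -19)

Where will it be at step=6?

(-6, -52)

First differences are (-3, -3), (-3, -6), (-3, -9), (-3, -12); their common second difference is (+0, -3) (constant acceleration).
step 5: (0, -19) + (-3, -15) → (-3, -34)
step 6: (-3, -34) + (-3, -18) → (-6, -52)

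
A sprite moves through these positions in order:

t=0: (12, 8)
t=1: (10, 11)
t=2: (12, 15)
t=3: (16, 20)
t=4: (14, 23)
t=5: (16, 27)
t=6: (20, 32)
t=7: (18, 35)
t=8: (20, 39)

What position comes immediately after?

Differencing gives (-2, +3), (+2, +4), (+4, +5), (-2, +3), (+2, +4), (+4, +5), (-2, +3), (+2, +4). This is the pattern (-2, +3), (+2, +4), (+4, +5) repeated.
step 9: apply (+4, +5) → (24, 44)

(24, 44)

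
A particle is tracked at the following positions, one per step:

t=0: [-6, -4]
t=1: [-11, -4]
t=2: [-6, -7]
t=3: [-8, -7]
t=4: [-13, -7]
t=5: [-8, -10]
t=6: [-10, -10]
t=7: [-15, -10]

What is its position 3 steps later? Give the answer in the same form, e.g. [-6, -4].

Differencing gives [-5, +0], [+5, -3], [-2, +0], [-5, +0], [+5, -3], [-2, +0], [-5, +0]. This is the pattern [-5, +0], [+5, -3], [-2, +0] repeated.
step 8: apply [+5, -3] → [-10, -13]
step 9: apply [-2, +0] → [-12, -13]
step 10: apply [-5, +0] → [-17, -13]

[-17, -13]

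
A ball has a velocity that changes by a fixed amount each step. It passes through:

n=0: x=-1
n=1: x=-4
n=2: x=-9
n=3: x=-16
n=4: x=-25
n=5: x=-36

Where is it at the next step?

x=-49

First differences are -3, -5, -7, -9, -11; their common second difference is -2 (constant acceleration).
step 6: -36 − 13 → x=-49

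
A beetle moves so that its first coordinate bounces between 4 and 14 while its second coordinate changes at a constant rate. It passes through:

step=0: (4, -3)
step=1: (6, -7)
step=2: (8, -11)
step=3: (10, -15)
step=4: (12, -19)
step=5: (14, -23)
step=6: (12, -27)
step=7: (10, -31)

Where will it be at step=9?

(6, -39)

The first coordinate travels 2 per step and bounces off the walls at 4 and 14.
  step 8: 10 → 8
  step 9: 8 → 6
The second coordinate changes by -4 each step: at step 9 it is -39.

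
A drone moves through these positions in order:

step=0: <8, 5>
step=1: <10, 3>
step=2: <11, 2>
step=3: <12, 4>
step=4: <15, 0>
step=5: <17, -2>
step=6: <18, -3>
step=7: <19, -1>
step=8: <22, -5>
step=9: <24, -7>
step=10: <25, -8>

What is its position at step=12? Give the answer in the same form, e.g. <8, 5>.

<29, -10>

The moves between consecutive positions are <+2, -2>, <+1, -1>, <+1, +2>, <+3, -4>, <+2, -2>, <+1, -1>, <+1, +2>, <+3, -4>, <+2, -2>, <+1, -1>; they repeat the 4-cycle [<+2, -2>, <+1, -1>, <+1, +2>, <+3, -4>].
step 11: apply <+1, +2> → <26, -6>
step 12: apply <+3, -4> → <29, -10>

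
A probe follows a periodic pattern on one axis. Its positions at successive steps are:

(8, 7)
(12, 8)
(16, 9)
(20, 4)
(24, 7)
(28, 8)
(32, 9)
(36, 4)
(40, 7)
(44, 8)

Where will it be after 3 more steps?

The first coordinate changes by +4 each step, so at step 12 it is 8 + 12·(4) = 56.
The second coordinate repeats the cycle [7, 8, 9, 4] with period 4; step 12 mod 4 = 0, giving 7.

(56, 7)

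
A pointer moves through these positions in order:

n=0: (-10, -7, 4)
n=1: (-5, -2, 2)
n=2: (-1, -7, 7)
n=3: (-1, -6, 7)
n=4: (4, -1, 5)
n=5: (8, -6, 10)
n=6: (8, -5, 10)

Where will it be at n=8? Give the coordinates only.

(17, -5, 13)

The moves between consecutive positions are (+5, +5, -2), (+4, -5, +5), (+0, +1, +0), (+5, +5, -2), (+4, -5, +5), (+0, +1, +0); they repeat the 3-cycle [(+5, +5, -2), (+4, -5, +5), (+0, +1, +0)].
step 7: apply (+5, +5, -2) → (13, 0, 8)
step 8: apply (+4, -5, +5) → (17, -5, 13)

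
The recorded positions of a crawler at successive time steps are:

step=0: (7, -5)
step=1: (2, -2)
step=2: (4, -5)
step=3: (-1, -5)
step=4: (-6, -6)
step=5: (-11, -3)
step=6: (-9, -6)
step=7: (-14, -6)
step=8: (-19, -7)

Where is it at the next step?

(-24, -4)

Step-to-step displacements: (-5, +3), (+2, -3), (-5, +0), (-5, -1), (-5, +3), (+2, -3), (-5, +0), (-5, -1) — a repeating cycle of length 4.
step 9: apply (-5, +3) → (-24, -4)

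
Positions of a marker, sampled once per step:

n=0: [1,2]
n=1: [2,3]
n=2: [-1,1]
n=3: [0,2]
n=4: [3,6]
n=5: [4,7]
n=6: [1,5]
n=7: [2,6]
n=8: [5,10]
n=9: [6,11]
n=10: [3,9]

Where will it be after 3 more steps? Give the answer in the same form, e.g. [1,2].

The moves between consecutive positions are [+1,+1], [-3,-2], [+1,+1], [+3,+4], [+1,+1], [-3,-2], [+1,+1], [+3,+4], [+1,+1], [-3,-2]; they repeat the 4-cycle [[+1,+1], [-3,-2], [+1,+1], [+3,+4]].
step 11: apply [+1,+1] → [4,10]
step 12: apply [+3,+4] → [7,14]
step 13: apply [+1,+1] → [8,15]

[8,15]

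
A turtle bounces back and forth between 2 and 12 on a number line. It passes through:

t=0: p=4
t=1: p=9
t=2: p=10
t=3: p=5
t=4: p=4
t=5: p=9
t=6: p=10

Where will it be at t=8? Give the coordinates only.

p=4

The value travels 5 per step and bounces off the walls at 2 and 12.
  step 7: 10 → 5
  step 8: 5 → 4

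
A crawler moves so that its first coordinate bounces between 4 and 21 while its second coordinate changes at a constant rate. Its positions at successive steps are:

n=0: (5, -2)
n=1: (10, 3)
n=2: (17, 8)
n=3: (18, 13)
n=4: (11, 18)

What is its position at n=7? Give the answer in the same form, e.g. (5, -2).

The first coordinate reflects between 4 and 21, moving 7 per step.
  step 5: 11 → 4
  step 6: 4 → 11
  step 7: 11 → 18
The second coordinate changes by +5 each step: at step 7 it is 33.

(18, 33)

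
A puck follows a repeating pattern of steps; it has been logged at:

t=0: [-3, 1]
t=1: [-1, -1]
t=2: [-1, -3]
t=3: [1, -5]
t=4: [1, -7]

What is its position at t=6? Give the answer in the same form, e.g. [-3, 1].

The moves between consecutive positions are [+2, -2], [+0, -2], [+2, -2], [+0, -2]; they repeat the 2-cycle [[+2, -2], [+0, -2]].
step 5: apply [+2, -2] → [3, -9]
step 6: apply [+0, -2] → [3, -11]

[3, -11]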